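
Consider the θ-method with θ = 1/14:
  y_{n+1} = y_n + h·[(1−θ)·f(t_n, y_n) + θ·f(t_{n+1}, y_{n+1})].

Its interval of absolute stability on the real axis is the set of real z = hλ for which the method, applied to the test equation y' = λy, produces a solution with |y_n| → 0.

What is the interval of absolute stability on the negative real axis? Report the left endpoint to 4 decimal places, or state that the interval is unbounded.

On y'=λy, z=hλ:
  y_{n+1} = y_n + z·[13/14·y_n + 1/14·y_{n+1}] ⇒ (1 − 1/14z)y_{n+1} = (1 + 13/14z)y_n
  R(z) = (1 + 13/14z)/(1 − 1/14z).

Boundary: |R(x)|=1, x<0.
x=-1.71: |R|=0.5239
R=−1: 1+13/14x = −1+1/14x ⇒ -6/7x=2 ⇒ x=2/(-6/7)=-2.3333
Confirm numerically:
  x=-2.150: |R|=0.86378 <1
  x=-1.856: |R|=0.63875 <1
  x=-1.841: |R|=0.62704 <1
  x=-1.259: |R|=0.15512 <1
  x=-2.605: |R|=1.19633 >1
  x=-2.527: |R|=1.14062 >1
  x=-2.361: |R|=1.02029 >1
Stable set (-2.3333, 0).

(-2.3333, 0).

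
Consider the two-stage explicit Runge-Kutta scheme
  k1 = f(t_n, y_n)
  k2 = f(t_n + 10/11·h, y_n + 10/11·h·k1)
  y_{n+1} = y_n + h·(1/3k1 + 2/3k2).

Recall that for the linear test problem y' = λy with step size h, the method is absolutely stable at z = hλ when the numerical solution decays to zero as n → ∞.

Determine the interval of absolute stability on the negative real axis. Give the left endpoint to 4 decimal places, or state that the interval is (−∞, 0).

Set f=λy, z=hλ:
  k1=λy_n ⇒ h·k1=z·y_n;  k2=λ(1+10/11z)y_n ⇒ h·k2=z(1+10/11z)y_n
  y_{n+1}/y_n = 1 + 1/3z + 2/3z(1+10/11z) = 1 + z + 20/33z²
  Hence R(z) = 1 + z + 20/33z².

Need |R(x)|<1, x<0.
x=-0.94: |R|=0.5955
R=1: x+20/33x²=0 ⇒ x=−33/20=-1.6500; min R=1−1/(4·20/33)=0.5875>−1
Confirm numerically:
  x=-1.614: |R|=0.96479 <1
  x=-1.268: |R|=0.70644 <1
  x=-1.234: |R|=0.68888 <1
  x=-1.190: |R|=0.66824 <1
  x=-2.201: |R|=1.73500 >1
  x=-2.083: |R|=1.54663 >1
  x=-2.082: |R|=1.54511 >1
So |R|<1 on (-1.6500, 0).

z∈(-1.6500,0).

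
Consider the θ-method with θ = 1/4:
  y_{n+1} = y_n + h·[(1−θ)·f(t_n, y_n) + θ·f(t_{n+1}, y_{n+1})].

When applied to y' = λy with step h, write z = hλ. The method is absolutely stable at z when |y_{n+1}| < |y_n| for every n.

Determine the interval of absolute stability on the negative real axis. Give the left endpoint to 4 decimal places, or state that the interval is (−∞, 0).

(-4.0000, 0).

With y'=λy (z=hλ):
  y_{n+1} = y_n + z·[3/4·y_n + 1/4·y_{n+1}] ⇒ (1 − 1/4z)y_{n+1} = (1 + 3/4z)y_n
  ⇒ R(z) = (1 + 3/4z)/(1 − 1/4z).

Find x<0 with |R(x)|<1.
x=-1.39: |R|=0.0315
R=−1: 1+3/4x = −1+1/4x ⇒ -1/2x=2 ⇒ x=2/(-1/2)=-4.0000
Confirm numerically:
  x=-3.467: |R|=0.85724 <1
  x=-2.295: |R|=0.45830 <1
  x=-2.173: |R|=0.40807 <1
  x=-4.471: |R|=1.11120 >1
  x=-4.110: |R|=1.02713 >1
So |R|<1 on (-4.0000, 0).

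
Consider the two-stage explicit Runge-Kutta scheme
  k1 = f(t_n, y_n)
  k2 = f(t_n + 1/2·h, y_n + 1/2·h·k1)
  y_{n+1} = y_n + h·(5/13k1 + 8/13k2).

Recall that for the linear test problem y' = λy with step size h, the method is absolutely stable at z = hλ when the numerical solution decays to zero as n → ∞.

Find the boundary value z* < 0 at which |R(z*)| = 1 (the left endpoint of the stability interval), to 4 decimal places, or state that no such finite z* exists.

left endpoint -3.2500.

With y'=λy (z=hλ):
  k1=λy_n ⇒ h·k1=z·y_n;  k2=λ(1+1/2z)y_n ⇒ h·k2=z(1+1/2z)y_n
  y_{n+1}/y_n = 1 + 5/13z + 8/13z(1+1/2z) = 1 + z + 4/13z²
  Hence R(z) = 1 + z + 4/13z².

Solve |R(x)|<1 on ℝ⁻.
x=-0.89: |R|=0.3537
R=1: x+4/13x²=0 ⇒ x=−13/4=-3.2500; min R=1−1/(4·4/13)=0.1875>−1
Confirm numerically:
  x=-2.143: |R|=0.27006 <1
  x=-1.557: |R|=0.18892 <1
  x=-1.501: |R|=0.19223 <1
  x=-1.319: |R|=0.21631 <1
  x=-3.667: |R|=1.47050 >1
  x=-3.581: |R|=1.36471 >1
  x=-3.387: |R|=1.14278 >1
So |R|<1 on (-3.2500, 0).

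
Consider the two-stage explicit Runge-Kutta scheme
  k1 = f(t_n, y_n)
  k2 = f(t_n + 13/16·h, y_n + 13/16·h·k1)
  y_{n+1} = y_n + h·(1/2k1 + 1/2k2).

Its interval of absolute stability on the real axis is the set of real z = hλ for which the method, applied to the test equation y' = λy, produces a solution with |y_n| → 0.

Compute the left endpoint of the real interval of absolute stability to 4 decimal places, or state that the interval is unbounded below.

left endpoint -2.4615.

Set f=λy, z=hλ:
  k1=λy_n ⇒ h·k1=z·y_n;  k2=λ(1+13/16z)y_n ⇒ h·k2=z(1+13/16z)y_n
  y_{n+1}/y_n = 1 + 1/2z + 1/2z(1+13/16z) = 1 + z + 13/32z²
  so R(z) = 1 + z + 13/32z².

Boundary: |R(x)|=1, x<0.
x=-0.51: |R|=0.5957
R=1: x+13/32x²=0 ⇒ x=−32/13=-2.4615; min R=1−1/(4·13/32)=0.3846>−1
Confirm numerically:
  x=-2.167: |R|=0.74070 <1
  x=-1.882: |R|=0.55691 <1
  x=-1.777: |R|=0.50583 <1
  x=-1.328: |R|=0.38846 <1
  x=-3.015: |R|=1.67790 >1
  x=-2.958: |R|=1.59659 >1
Stable set (-2.4615, 0).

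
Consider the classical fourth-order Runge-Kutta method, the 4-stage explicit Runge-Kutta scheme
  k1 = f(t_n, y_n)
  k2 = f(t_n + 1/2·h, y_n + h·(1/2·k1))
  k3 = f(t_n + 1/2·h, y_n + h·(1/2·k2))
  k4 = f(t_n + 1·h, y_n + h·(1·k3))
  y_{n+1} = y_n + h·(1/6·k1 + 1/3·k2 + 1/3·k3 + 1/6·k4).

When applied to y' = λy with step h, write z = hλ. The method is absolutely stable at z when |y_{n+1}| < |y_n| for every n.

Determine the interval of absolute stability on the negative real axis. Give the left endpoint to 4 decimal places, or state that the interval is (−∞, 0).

(-2.7853, 0).

With y'=λy (z=hλ):
  order 4, 4-stage ⇒ R(z)=1+z+z^2/2+z^3/6+z^4/24
  (e.g. R(-0.39)=0.67713, |R|=0.67713)

Need |R(x)|<1, x<0.
x=-0.39: |R|=0.6771
|R(-2.54)|=0.6889 |R(-1.84)|=0.2921 |R(-0.76)|=0.4695
Bisect:
  x_lo=-3.2632 |R|=1.9943  x_hi=-0.2908 |R|=0.7477
  mid=-1.77701 |R|=0.28212 →hi
  mid=-2.52011 |R|=0.66846 →hi
  mid=-2.89166 |R|=1.17258 →lo
  mid=-2.70589 |R|=0.88673 →hi
  mid=-2.79877 |R|=1.02051 →lo
  mid=-2.75233 |R|=0.95143 →hi
  mid=-2.77555 |R|=0.98541 →hi
  mid=-2.78716 |R|=1.00282 →lo
  mid=-2.78136 |R|=0.99408 →hi
  ...
  [-2.78535,-2.78517] ⇒ x*=-2.7853
So |R|<1 on (-2.7853, 0).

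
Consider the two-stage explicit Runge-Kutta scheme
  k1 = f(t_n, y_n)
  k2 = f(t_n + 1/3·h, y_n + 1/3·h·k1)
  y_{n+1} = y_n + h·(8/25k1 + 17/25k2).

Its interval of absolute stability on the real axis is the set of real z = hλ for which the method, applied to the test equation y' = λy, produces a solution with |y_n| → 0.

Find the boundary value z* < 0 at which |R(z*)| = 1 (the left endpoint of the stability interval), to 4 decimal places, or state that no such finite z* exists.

Test eqn y'=λy, z=hλ:
  k1=λy_n ⇒ h·k1=z·y_n;  k2=λ(1+1/3z)y_n ⇒ h·k2=z(1+1/3z)y_n
  y_{n+1}/y_n = 1 + 8/25z + 17/25z(1+1/3z) = 1 + z + 17/75z²
  R(z) = 1 + z + 17/75z².

Boundary: |R(x)|=1, x<0.
x=-0.97: |R|=0.2433
R=1: x+17/75x²=0 ⇒ x=−75/17=-4.4118; min R=1−1/(4·17/75)=-0.1029>−1
Confirm numerically:
  x=-3.846: |R|=0.50679 <1
  x=-3.802: |R|=0.47451 <1
  x=-3.641: |R|=0.36389 <1
  x=-2.387: |R|=0.09551 <1
  x=-4.941: |R|=1.59272 >1
  x=-4.891: |R|=1.53129 >1
  x=-4.871: |R|=1.50704 >1
Stable set (-4.4118, 0).

left endpoint -4.4118.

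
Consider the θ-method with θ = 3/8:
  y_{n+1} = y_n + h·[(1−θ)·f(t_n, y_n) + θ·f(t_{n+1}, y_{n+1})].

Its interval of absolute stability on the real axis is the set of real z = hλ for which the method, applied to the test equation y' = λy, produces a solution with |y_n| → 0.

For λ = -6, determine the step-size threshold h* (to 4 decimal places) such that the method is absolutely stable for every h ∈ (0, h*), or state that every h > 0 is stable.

(-8.0000,0); λ=-6 ⇒ h* = (8)/6 = 1.3333.

With y'=λy (z=hλ):
  y_{n+1} = y_n + z·[5/8·y_n + 3/8·y_{n+1}] ⇒ (1 − 3/8z)y_{n+1} = (1 + 5/8z)y_n
  Hence R(z) = (1 + 5/8z)/(1 − 3/8z).

Find x<0 with |R(x)|<1.
x=-0.94: |R|=0.3050
R=−1: 1+5/8x = −1+3/8x ⇒ -1/4x=2 ⇒ x=2/(-1/4)=-8.0000
Confirm numerically:
  x=-6.826: |R|=0.91755 <1
  x=-4.956: |R|=0.73378 <1
  x=-3.249: |R|=0.46459 <1
  x=-8.331: |R|=1.02006 >1
  x=-8.078: |R|=1.00484 >1
Stable set (-8.0000, 0).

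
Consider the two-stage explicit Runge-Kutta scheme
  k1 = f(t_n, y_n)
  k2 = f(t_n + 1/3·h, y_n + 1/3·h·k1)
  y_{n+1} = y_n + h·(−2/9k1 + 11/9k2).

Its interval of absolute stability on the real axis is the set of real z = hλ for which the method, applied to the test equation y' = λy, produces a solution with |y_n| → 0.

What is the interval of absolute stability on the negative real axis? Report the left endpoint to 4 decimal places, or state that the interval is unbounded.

(-2.4545, 0).

On y'=λy, z=hλ:
  k1=λy_n ⇒ h·k1=z·y_n;  k2=λ(1+1/3z)y_n ⇒ h·k2=z(1+1/3z)y_n
  y_{n+1}/y_n = 1 − 2/9z + 11/9z(1+1/3z) = 1 + z + 11/27z²
  Hence R(z) = 1 + z + 11/27z².

Need |R(x)|<1, x<0.
x=-0.97: |R|=0.4133
R=1: x+11/27x²=0 ⇒ x=−27/11=-2.4545; min R=1−1/(4·11/27)=0.3864>−1
Confirm numerically:
  x=-2.306: |R|=0.86044 <1
  x=-2.076: |R|=0.67983 <1
  x=-1.435: |R|=0.40394 <1
  x=-0.991: |R|=0.40911 <1
  x=-3.025: |R|=1.70303 >1
  x=-2.812: |R|=1.40951 >1
  x=-2.637: |R|=1.19602 >1
So |R|<1 on (-2.4545, 0).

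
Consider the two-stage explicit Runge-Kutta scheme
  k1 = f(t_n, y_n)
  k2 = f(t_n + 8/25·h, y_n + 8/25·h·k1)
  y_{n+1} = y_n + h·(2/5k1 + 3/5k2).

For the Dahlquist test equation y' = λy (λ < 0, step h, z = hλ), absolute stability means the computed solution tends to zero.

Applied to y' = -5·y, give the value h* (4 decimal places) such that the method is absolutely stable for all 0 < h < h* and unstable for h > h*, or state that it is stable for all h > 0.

On y'=λy, z=hλ:
  k1=λy_n ⇒ h·k1=z·y_n;  k2=λ(1+8/25z)y_n ⇒ h·k2=z(1+8/25z)y_n
  y_{n+1}/y_n = 1 + 2/5z + 3/5z(1+8/25z) = 1 + z + 24/125z²
  R(z) = 1 + z + 24/125z².

Boundary: |R(x)|=1, x<0.
x=-0.85: |R|=0.2887
R=1: x+24/125x²=0 ⇒ x=−125/24=-5.2083; min R=1−1/(4·24/125)=-0.3021>−1
Confirm numerically:
  x=-4.536: |R|=0.41446 <1
  x=-3.744: |R|=0.05263 <1
  x=-2.151: |R|=0.26265 <1
  x=-5.734: |R|=1.57872 >1
  x=-5.728: |R|=1.57152 >1
  x=-5.230: |R|=1.02176 >1
So |R|<1 on (-5.2083, 0).

(-5.2083,0); λ=-5 ⇒ h* = (125/24)/5 = 1.0417.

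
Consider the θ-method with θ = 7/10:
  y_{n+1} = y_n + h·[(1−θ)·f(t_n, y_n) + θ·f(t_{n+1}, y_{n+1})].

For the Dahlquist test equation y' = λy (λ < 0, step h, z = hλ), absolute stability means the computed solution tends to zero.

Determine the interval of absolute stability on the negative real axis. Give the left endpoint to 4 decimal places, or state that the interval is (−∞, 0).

Set f=λy, z=hλ:
  y_{n+1} = y_n + z·[3/10·y_n + 7/10·y_{n+1}] ⇒ (1 − 7/10z)y_{n+1} = (1 + 3/10z)y_n
  R(z) = (1 + 3/10z)/(1 − 7/10z).

Find x<0 with |R(x)|<1.
x=-1.66: |R|=0.2322
x=-2: |R|=0.1667
x=-10: |R|=0.2500
x=-100: |R|=0.4085
θ=7/10≥1/2 ⇒ |1+3/10x|<|1−7/10x| ∀x<0 ⇒ interval (−∞,0).

interval (−∞, 0).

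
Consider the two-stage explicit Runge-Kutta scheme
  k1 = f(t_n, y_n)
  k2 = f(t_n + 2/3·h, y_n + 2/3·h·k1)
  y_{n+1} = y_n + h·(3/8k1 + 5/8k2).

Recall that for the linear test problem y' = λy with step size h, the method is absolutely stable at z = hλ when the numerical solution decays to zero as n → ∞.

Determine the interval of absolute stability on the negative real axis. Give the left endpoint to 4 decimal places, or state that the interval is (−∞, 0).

On y'=λy, z=hλ:
  k1=λy_n ⇒ h·k1=z·y_n;  k2=λ(1+2/3z)y_n ⇒ h·k2=z(1+2/3z)y_n
  y_{n+1}/y_n = 1 + 3/8z + 5/8z(1+2/3z) = 1 + z + 5/12z²
  R(z) = 1 + z + 5/12z².

Boundary: |R(x)|=1, x<0.
x=-1.44: |R|=0.4240
R=1: x+5/12x²=0 ⇒ x=−12/5=-2.4000; min R=1−1/(4·5/12)=0.4000>−1
Confirm numerically:
  x=-2.379: |R|=0.97918 <1
  x=-1.963: |R|=0.64257 <1
  x=-1.288: |R|=0.40323 <1
  x=-2.847: |R|=1.53025 >1
  x=-2.829: |R|=1.50568 >1
  x=-2.499: |R|=1.10308 >1
So |R|<1 on (-2.4000, 0).

(-2.4000, 0).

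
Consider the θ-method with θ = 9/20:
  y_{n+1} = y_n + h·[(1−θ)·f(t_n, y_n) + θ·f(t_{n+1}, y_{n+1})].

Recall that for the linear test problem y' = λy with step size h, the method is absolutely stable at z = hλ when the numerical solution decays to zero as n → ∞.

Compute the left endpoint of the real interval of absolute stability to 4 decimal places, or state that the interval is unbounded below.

Test eqn y'=λy, z=hλ:
  y_{n+1} = y_n + z·[11/20·y_n + 9/20·y_{n+1}] ⇒ (1 − 9/20z)y_{n+1} = (1 + 11/20z)y_n
  Hence R(z) = (1 + 11/20z)/(1 − 9/20z).

Need |R(x)|<1, x<0.
x=-0.35: |R|=0.6976
R=−1: 1+11/20x = −1+9/20x ⇒ -1/10x=2 ⇒ x=2/(-1/10)=-20.0000
Confirm numerically:
  x=-17.348: |R|=0.96989 <1
  x=-11.223: |R|=0.85493 <1
  x=-10.490: |R|=0.83376 <1
  x=-8.140: |R|=0.74566 <1
  x=-20.465: |R|=1.00455 >1
  x=-20.143: |R|=1.00142 >1
Interval (-20.0000, 0).

left endpoint -20.0000.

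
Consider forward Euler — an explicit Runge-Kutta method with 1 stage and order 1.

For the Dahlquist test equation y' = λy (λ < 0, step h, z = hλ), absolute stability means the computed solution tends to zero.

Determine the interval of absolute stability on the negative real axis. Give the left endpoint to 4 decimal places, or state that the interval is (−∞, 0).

z∈(-2.0000,0).

On y'=λy, z=hλ:
  order 1, 1-stage ⇒ R(z)=1+z
  (e.g. R(-1.26)=-0.26000, |R|=0.26000)

Boundary: |R(x)|=1, x<0.
x=-1.26: |R|=0.2600
|R(-1.51)|=0.5100 |R(-1.1)|=0.1000 |R(-0.74)|=0.2600
Bisect:
  x_lo=-2.8968 |R|=1.8968  x_hi=-0.3487 |R|=0.6513
  mid=-1.62279 |R|=0.62279 →hi
  mid=-2.25982 |R|=1.25982 →lo
  mid=-1.94131 |R|=0.94131 →hi
  mid=-2.10056 |R|=1.10056 →lo
  mid=-2.02093 |R|=1.02093 →lo
  mid=-1.98112 |R|=0.98112 →hi
  mid=-2.00103 |R|=1.00103 →lo
  mid=-1.99107 |R|=0.99107 →hi
  mid=-1.99605 |R|=0.99605 →hi
  ...
  [-2.00009,-1.99994] ⇒ x*=-2.0000
Stable set (-2.0000, 0).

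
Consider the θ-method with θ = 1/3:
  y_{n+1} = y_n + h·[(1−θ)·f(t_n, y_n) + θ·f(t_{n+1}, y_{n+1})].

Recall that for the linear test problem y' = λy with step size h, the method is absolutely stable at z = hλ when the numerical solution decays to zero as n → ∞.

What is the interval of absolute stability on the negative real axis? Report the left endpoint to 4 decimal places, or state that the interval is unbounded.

(-6.0000, 0).

With y'=λy (z=hλ):
  y_{n+1} = y_n + z·[2/3·y_n + 1/3·y_{n+1}] ⇒ (1 − 1/3z)y_{n+1} = (1 + 2/3z)y_n
  ⇒ R(z) = (1 + 2/3z)/(1 − 1/3z).

Need |R(x)|<1, x<0.
x=-1.67: |R|=0.0728
R=−1: 1+2/3x = −1+1/3x ⇒ -1/3x=2 ⇒ x=2/(-1/3)=-6.0000
Confirm numerically:
  x=-5.850: |R|=0.98305 <1
  x=-5.098: |R|=0.88861 <1
  x=-4.481: |R|=0.79695 <1
  x=-3.245: |R|=0.55885 <1
  x=-6.487: |R|=1.05133 >1
  x=-6.228: |R|=1.02471 >1
  x=-6.062: |R|=1.00684 >1
So |R|<1 on (-6.0000, 0).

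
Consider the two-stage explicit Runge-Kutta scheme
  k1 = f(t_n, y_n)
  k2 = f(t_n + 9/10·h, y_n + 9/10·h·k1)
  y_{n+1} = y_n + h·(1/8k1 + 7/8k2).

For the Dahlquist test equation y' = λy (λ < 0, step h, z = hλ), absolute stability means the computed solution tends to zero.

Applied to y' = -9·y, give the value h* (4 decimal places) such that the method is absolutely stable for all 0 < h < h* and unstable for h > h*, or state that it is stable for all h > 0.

Test eqn y'=λy, z=hλ:
  k1=λy_n ⇒ h·k1=z·y_n;  k2=λ(1+9/10z)y_n ⇒ h·k2=z(1+9/10z)y_n
  y_{n+1}/y_n = 1 + 1/8z + 7/8z(1+9/10z) = 1 + z + 63/80z²
  R(z) = 1 + z + 63/80z².

Need |R(x)|<1, x<0.
x=-0.84: |R|=0.7157
R=1: x+63/80x²=0 ⇒ x=−80/63=-1.2698; min R=1−1/(4·63/80)=0.6825>−1
Confirm numerically:
  x=-1.213: |R|=0.94570 <1
  x=-1.034: |R|=0.80796 <1
  x=-0.895: |R|=0.73581 <1
  x=-0.793: |R|=0.70222 <1
  x=-1.811: |R|=1.77178 >1
  x=-1.738: |R|=1.64076 >1
  x=-1.503: |R|=1.27597 >1
Interval (-1.2698, 0).

(-1.2698,0); λ=-9 ⇒ h* = (80/63)/9 = 0.1411.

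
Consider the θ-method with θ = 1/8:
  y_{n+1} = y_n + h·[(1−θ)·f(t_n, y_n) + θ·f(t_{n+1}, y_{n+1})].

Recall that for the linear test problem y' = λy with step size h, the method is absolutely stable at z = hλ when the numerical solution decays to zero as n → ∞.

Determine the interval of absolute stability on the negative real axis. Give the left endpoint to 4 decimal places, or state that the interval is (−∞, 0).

z∈(-2.6667,0).

With y'=λy (z=hλ):
  y_{n+1} = y_n + z·[7/8·y_n + 1/8·y_{n+1}] ⇒ (1 − 1/8z)y_{n+1} = (1 + 7/8z)y_n
  so R(z) = (1 + 7/8z)/(1 − 1/8z).

Need |R(x)|<1, x<0.
x=-0.81: |R|=0.2645
R=−1: 1+7/8x = −1+1/8x ⇒ -3/4x=2 ⇒ x=2/(-3/4)=-2.6667
Confirm numerically:
  x=-2.152: |R|=0.69582 <1
  x=-1.815: |R|=0.47937 <1
  x=-1.572: |R|=0.31383 <1
  x=-1.120: |R|=0.01754 <1
  x=-3.117: |R|=1.24305 >1
  x=-3.087: |R|=1.22747 >1
Stable set (-2.6667, 0).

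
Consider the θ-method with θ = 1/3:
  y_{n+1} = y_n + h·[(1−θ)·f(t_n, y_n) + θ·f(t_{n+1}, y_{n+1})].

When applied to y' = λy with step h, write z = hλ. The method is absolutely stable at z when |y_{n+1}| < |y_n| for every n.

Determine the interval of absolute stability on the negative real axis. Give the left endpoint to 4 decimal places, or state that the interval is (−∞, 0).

(-6.0000, 0).

With y'=λy (z=hλ):
  y_{n+1} = y_n + z·[2/3·y_n + 1/3·y_{n+1}] ⇒ (1 − 1/3z)y_{n+1} = (1 + 2/3z)y_n
  so R(z) = (1 + 2/3z)/(1 − 1/3z).

Need |R(x)|<1, x<0.
x=-1.78: |R|=0.1172
R=−1: 1+2/3x = −1+1/3x ⇒ -1/3x=2 ⇒ x=2/(-1/3)=-6.0000
Confirm numerically:
  x=-5.765: |R|=0.97319 <1
  x=-4.856: |R|=0.85438 <1
  x=-3.944: |R|=0.70392 <1
  x=-3.553: |R|=0.62658 <1
  x=-6.479: |R|=1.05053 >1
  x=-6.430: |R|=1.04560 >1
Stable set (-6.0000, 0).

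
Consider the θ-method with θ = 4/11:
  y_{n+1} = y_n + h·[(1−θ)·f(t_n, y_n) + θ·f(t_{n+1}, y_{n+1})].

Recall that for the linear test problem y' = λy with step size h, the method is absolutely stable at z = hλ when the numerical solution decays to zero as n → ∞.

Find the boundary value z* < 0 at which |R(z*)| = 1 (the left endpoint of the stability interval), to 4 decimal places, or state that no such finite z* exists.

z* = -7.3333.

Set f=λy, z=hλ:
  y_{n+1} = y_n + z·[7/11·y_n + 4/11·y_{n+1}] ⇒ (1 − 4/11z)y_{n+1} = (1 + 7/11z)y_n
  Hence R(z) = (1 + 7/11z)/(1 − 4/11z).

Solve |R(x)|<1 on ℝ⁻.
x=-1.05: |R|=0.2401
R=−1: 1+7/11x = −1+4/11x ⇒ -3/11x=2 ⇒ x=2/(-3/11)=-7.3333
Confirm numerically:
  x=-6.825: |R|=0.96018 <1
  x=-6.562: |R|=0.93788 <1
  x=-6.166: |R|=0.90181 <1
  x=-3.302: |R|=0.50041 <1
  x=-7.900: |R|=1.03991 >1
  x=-7.633: |R|=1.02165 >1
So |R|<1 on (-7.3333, 0).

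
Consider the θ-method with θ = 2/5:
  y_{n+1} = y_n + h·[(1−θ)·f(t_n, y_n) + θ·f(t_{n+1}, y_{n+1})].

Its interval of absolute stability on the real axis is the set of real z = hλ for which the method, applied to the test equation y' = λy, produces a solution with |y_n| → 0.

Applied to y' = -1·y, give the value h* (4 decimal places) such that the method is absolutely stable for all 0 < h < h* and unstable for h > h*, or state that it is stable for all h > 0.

(-10.0000,0); λ=-1 ⇒ h* = (10)/1 = 10.0000.

Test eqn y'=λy, z=hλ:
  y_{n+1} = y_n + z·[3/5·y_n + 2/5·y_{n+1}] ⇒ (1 − 2/5z)y_{n+1} = (1 + 3/5z)y_n
  ⇒ R(z) = (1 + 3/5z)/(1 − 2/5z).

Find x<0 with |R(x)|<1.
x=-1.62: |R|=0.0170
R=−1: 1+3/5x = −1+2/5x ⇒ -1/5x=2 ⇒ x=2/(-1/5)=-10.0000
Confirm numerically:
  x=-8.895: |R|=0.95151 <1
  x=-7.589: |R|=0.88051 <1
  x=-7.115: |R|=0.84997 <1
  x=-10.071: |R|=1.00282 >1
  x=-10.070: |R|=1.00278 >1
Interval (-10.0000, 0).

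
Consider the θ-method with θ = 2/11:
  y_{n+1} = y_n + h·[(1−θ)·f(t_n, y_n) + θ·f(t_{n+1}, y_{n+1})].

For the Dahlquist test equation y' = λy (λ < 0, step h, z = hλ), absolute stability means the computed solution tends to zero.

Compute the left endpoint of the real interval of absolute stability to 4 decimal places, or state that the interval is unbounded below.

z* = -3.1429.

On y'=λy, z=hλ:
  y_{n+1} = y_n + z·[9/11·y_n + 2/11·y_{n+1}] ⇒ (1 − 2/11z)y_{n+1} = (1 + 9/11z)y_n
  Hence R(z) = (1 + 9/11z)/(1 − 2/11z).

Boundary: |R(x)|=1, x<0.
x=-1.73: |R|=0.3160
R=−1: 1+9/11x = −1+2/11x ⇒ -7/11x=2 ⇒ x=2/(-7/11)=-3.1429
Confirm numerically:
  x=-3.118: |R|=0.98990 <1
  x=-2.604: |R|=0.76728 <1
  x=-2.294: |R|=0.61881 <1
  x=-3.546: |R|=1.15598 >1
  x=-3.390: |R|=1.09730 >1
  x=-3.359: |R|=1.08539 >1
Interval (-3.1429, 0).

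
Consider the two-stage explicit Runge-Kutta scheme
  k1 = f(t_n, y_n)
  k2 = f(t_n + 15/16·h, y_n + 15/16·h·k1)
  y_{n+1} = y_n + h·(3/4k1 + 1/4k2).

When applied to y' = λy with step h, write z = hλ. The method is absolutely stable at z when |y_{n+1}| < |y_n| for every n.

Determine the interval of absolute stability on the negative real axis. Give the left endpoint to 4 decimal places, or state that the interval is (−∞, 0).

z∈(-4.2667,0).

Set f=λy, z=hλ:
  k1=λy_n ⇒ h·k1=z·y_n;  k2=λ(1+15/16z)y_n ⇒ h·k2=z(1+15/16z)y_n
  y_{n+1}/y_n = 1 + 3/4z + 1/4z(1+15/16z) = 1 + z + 15/64z²
  ⇒ R(z) = 1 + z + 15/64z².

Boundary: |R(x)|=1, x<0.
x=-1.33: |R|=0.0846
R=1: x+15/64x²=0 ⇒ x=−64/15=-4.2667; min R=1−1/(4·15/64)=-0.0667>−1
Confirm numerically:
  x=-3.596: |R|=0.43475 <1
  x=-3.349: |R|=0.27970 <1
  x=-2.838: |R|=0.04971 <1
  x=-4.600: |R|=1.35938 >1
  x=-4.453: |R|=1.19447 >1
Interval (-4.2667, 0).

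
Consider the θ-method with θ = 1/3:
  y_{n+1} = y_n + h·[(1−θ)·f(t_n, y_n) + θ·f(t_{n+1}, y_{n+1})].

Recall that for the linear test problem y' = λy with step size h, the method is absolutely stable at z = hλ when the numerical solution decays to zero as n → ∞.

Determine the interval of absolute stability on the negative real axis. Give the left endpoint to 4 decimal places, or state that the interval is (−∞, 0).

Set f=λy, z=hλ:
  y_{n+1} = y_n + z·[2/3·y_n + 1/3·y_{n+1}] ⇒ (1 − 1/3z)y_{n+1} = (1 + 2/3z)y_n
  ⇒ R(z) = (1 + 2/3z)/(1 − 1/3z).

Solve |R(x)|<1 on ℝ⁻.
x=-1.39: |R|=0.0501
R=−1: 1+2/3x = −1+1/3x ⇒ -1/3x=2 ⇒ x=2/(-1/3)=-6.0000
Confirm numerically:
  x=-5.370: |R|=0.92473 <1
  x=-4.992: |R|=0.87387 <1
  x=-4.022: |R|=0.71831 <1
  x=-2.788: |R|=0.44506 <1
  x=-6.522: |R|=1.05482 >1
  x=-6.054: |R|=1.00596 >1
So |R|<1 on (-6.0000, 0).

z∈(-6.0000,0).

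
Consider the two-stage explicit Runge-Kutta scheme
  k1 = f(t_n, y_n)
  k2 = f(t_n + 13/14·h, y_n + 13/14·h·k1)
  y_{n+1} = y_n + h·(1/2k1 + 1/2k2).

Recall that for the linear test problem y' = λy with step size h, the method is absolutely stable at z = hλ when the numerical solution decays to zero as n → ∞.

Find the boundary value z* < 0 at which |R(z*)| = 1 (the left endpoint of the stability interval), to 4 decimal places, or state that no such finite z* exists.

left endpoint -2.1538.

Set f=λy, z=hλ:
  k1=λy_n ⇒ h·k1=z·y_n;  k2=λ(1+13/14z)y_n ⇒ h·k2=z(1+13/14z)y_n
  y_{n+1}/y_n = 1 + 1/2z + 1/2z(1+13/14z) = 1 + z + 13/28z²
  so R(z) = 1 + z + 13/28z².

Boundary: |R(x)|=1, x<0.
x=-0.42: |R|=0.6619
R=1: x+13/28x²=0 ⇒ x=−28/13=-2.1538; min R=1−1/(4·13/28)=0.4615>−1
Confirm numerically:
  x=-1.821: |R|=0.71859 <1
  x=-1.691: |R|=0.63662 <1
  x=-1.645: |R|=0.61137 <1
  x=-1.471: |R|=0.53364 <1
  x=-2.353: |R|=1.21757 >1
  x=-2.218: |R|=1.06606 >1
  x=-2.203: |R|=1.05028 >1
Interval (-2.1538, 0).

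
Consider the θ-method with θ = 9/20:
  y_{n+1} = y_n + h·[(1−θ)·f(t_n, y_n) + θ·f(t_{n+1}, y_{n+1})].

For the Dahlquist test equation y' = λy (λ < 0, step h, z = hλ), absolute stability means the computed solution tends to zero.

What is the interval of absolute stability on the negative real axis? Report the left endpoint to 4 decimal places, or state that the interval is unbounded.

Set f=λy, z=hλ:
  y_{n+1} = y_n + z·[11/20·y_n + 9/20·y_{n+1}] ⇒ (1 − 9/20z)y_{n+1} = (1 + 11/20z)y_n
  ⇒ R(z) = (1 + 11/20z)/(1 − 9/20z).

Find x<0 with |R(x)|<1.
x=-1.6: |R|=0.0698
R=−1: 1+11/20x = −1+9/20x ⇒ -1/10x=2 ⇒ x=2/(-1/10)=-20.0000
Confirm numerically:
  x=-19.912: |R|=0.99912 <1
  x=-18.104: |R|=0.97927 <1
  x=-10.963: |R|=0.84769 <1
  x=-20.585: |R|=1.00570 >1
  x=-20.411: |R|=1.00404 >1
So |R|<1 on (-20.0000, 0).

z∈(-20.0000,0).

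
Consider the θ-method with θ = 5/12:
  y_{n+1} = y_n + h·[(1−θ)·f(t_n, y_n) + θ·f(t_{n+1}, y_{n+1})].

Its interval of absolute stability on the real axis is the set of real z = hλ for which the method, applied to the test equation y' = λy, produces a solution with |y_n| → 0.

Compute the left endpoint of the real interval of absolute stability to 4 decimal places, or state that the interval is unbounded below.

Test eqn y'=λy, z=hλ:
  y_{n+1} = y_n + z·[7/12·y_n + 5/12·y_{n+1}] ⇒ (1 − 5/12z)y_{n+1} = (1 + 7/12z)y_n
  R(z) = (1 + 7/12z)/(1 − 5/12z).

Boundary: |R(x)|=1, x<0.
x=-1.71: |R|=0.0015
R=−1: 1+7/12x = −1+5/12x ⇒ -1/6x=2 ⇒ x=2/(-1/6)=-12.0000
Confirm numerically:
  x=-10.989: |R|=0.96980 <1
  x=-7.272: |R|=0.80447 <1
  x=-7.001: |R|=0.78730 <1
  x=-6.130: |R|=0.72474 <1
  x=-12.338: |R|=1.00917 >1
  x=-12.318: |R|=1.00864 >1
  x=-12.046: |R|=1.00127 >1
Interval (-12.0000, 0).

left endpoint -12.0000.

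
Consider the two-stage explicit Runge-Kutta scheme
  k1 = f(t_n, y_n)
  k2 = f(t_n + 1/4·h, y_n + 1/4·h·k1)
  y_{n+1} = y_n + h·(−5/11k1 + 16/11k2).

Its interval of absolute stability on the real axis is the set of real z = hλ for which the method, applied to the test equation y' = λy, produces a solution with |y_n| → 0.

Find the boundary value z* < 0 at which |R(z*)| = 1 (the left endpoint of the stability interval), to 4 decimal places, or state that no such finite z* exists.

z* = -2.7500.

Set f=λy, z=hλ:
  k1=λy_n ⇒ h·k1=z·y_n;  k2=λ(1+1/4z)y_n ⇒ h·k2=z(1+1/4z)y_n
  y_{n+1}/y_n = 1 − 5/11z + 16/11z(1+1/4z) = 1 + z + 4/11z²
  Hence R(z) = 1 + z + 4/11z².

Solve |R(x)|<1 on ℝ⁻.
x=-0.59: |R|=0.5366
R=1: x+4/11x²=0 ⇒ x=−11/4=-2.7500; min R=1−1/(4·4/11)=0.3125>−1
Confirm numerically:
  x=-1.322: |R|=0.31352 <1
  x=-1.292: |R|=0.31501 <1
  x=-1.204: |R|=0.32313 <1
  x=-1.179: |R|=0.32647 <1
  x=-3.173: |R|=1.48807 >1
  x=-3.013: |R|=1.28815 >1
So |R|<1 on (-2.7500, 0).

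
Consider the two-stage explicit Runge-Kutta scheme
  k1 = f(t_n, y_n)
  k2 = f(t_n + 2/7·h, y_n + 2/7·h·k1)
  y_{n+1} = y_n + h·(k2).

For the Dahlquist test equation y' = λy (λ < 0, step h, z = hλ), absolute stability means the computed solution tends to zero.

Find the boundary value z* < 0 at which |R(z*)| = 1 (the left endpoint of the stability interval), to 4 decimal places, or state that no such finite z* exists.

Test eqn y'=λy, z=hλ:
  k1=λy_n ⇒ h·k1=z·y_n;  k2=λ(1+2/7z)y_n ⇒ h·k2=z(1+2/7z)y_n
  y_{n+1}/y_n = 1 + z(1+2/7z) = 1 + z + 2/7z²
  R(z) = 1 + z + 2/7z².

Find x<0 with |R(x)|<1.
x=-1.23: |R|=0.2023
R=1: x+2/7x²=0 ⇒ x=−7/2=-3.5000; min R=1−1/(4·2/7)=0.1250>−1
Confirm numerically:
  x=-2.460: |R|=0.26903 <1
  x=-2.058: |R|=0.15210 <1
  x=-1.974: |R|=0.13934 <1
  x=-4.064: |R|=1.65488 >1
  x=-3.689: |R|=1.19921 >1
  x=-3.551: |R|=1.05174 >1
So |R|<1 on (-3.5000, 0).

z* = -3.5000.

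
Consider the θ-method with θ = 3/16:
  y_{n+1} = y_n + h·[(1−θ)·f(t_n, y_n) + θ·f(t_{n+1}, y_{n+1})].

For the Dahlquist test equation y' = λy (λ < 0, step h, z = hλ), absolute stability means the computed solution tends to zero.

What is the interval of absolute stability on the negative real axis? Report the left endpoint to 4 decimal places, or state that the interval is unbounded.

With y'=λy (z=hλ):
  y_{n+1} = y_n + z·[13/16·y_n + 3/16·y_{n+1}] ⇒ (1 − 3/16z)y_{n+1} = (1 + 13/16z)y_n
  Hence R(z) = (1 + 13/16z)/(1 − 3/16z).

Find x<0 with |R(x)|<1.
x=-1.77: |R|=0.3290
R=−1: 1+13/16x = −1+3/16x ⇒ -5/8x=2 ⇒ x=2/(-5/8)=-3.2000
Confirm numerically:
  x=-2.555: |R|=0.72745 <1
  x=-2.411: |R|=0.66040 <1
  x=-2.004: |R|=0.45666 <1
  x=-3.459: |R|=1.09819 >1
  x=-3.389: |R|=1.07223 >1
Interval (-3.2000, 0).

z∈(-3.2000,0).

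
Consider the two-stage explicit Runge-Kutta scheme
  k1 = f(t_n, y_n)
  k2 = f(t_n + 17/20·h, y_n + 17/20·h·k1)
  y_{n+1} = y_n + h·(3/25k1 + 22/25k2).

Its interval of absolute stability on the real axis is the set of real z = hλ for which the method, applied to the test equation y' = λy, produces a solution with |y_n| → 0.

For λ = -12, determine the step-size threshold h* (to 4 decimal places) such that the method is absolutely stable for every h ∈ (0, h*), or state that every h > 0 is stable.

(-1.3369,0); λ=-12 ⇒ h* = (250/187)/12 = 0.1114.

On y'=λy, z=hλ:
  k1=λy_n ⇒ h·k1=z·y_n;  k2=λ(1+17/20z)y_n ⇒ h·k2=z(1+17/20z)y_n
  y_{n+1}/y_n = 1 + 3/25z + 22/25z(1+17/20z) = 1 + z + 187/250z²
  Hence R(z) = 1 + z + 187/250z².

Need |R(x)|<1, x<0.
x=-1.78: |R|=1.5900
R=1: x+187/250x²=0 ⇒ x=−250/187=-1.3369; min R=1−1/(4·187/250)=0.6658>−1
Confirm numerically:
  x=-1.100: |R|=0.80508 <1
  x=-0.912: |R|=0.71014 <1
  x=-0.712: |R|=0.66719 <1
  x=-0.595: |R|=0.66981 <1
  x=-1.842: |R|=1.69594 >1
  x=-1.667: |R|=1.41161 >1
  x=-1.610: |R|=1.32889 >1
So |R|<1 on (-1.3369, 0).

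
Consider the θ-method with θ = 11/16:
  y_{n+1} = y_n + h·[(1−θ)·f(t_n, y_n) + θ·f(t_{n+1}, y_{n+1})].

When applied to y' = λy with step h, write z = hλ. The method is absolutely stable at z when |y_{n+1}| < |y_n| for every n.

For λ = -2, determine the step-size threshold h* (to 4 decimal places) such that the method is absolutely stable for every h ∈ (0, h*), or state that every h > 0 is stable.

Set f=λy, z=hλ:
  y_{n+1} = y_n + z·[5/16·y_n + 11/16·y_{n+1}] ⇒ (1 − 11/16z)y_{n+1} = (1 + 5/16z)y_n
  Hence R(z) = (1 + 5/16z)/(1 − 11/16z).

Need |R(x)|<1, x<0.
x=-1.08: |R|=0.3802
x=-2: |R|=0.1579
x=-10: |R|=0.2698
x=-100: |R|=0.4337
θ=11/16≥1/2 ⇒ |1+5/16x|<|1−11/16x| ∀x<0 ⇒ unbounded interval.

(−∞, 0) — no finite endpoint. Any h>0 works for λ=-2.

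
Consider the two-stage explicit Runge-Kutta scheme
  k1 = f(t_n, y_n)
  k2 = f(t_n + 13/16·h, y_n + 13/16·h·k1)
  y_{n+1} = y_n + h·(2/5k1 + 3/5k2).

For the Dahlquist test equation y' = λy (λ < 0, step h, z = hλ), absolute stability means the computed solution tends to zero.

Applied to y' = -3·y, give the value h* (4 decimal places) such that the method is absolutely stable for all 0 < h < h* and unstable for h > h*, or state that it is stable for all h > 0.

(-2.0513,0); λ=-3 ⇒ h* = (80/39)/3 = 0.6838.

Set f=λy, z=hλ:
  k1=λy_n ⇒ h·k1=z·y_n;  k2=λ(1+13/16z)y_n ⇒ h·k2=z(1+13/16z)y_n
  y_{n+1}/y_n = 1 + 2/5z + 3/5z(1+13/16z) = 1 + z + 39/80z²
  Hence R(z) = 1 + z + 39/80z².

Find x<0 with |R(x)|<1.
x=-1.25: |R|=0.5117
R=1: x+39/80x²=0 ⇒ x=−80/39=-2.0513; min R=1−1/(4·39/80)=0.4872>−1
Confirm numerically:
  x=-1.787: |R|=0.76977 <1
  x=-1.500: |R|=0.59687 <1
  x=-1.420: |R|=0.56299 <1
  x=-1.131: |R|=0.49259 <1
  x=-2.602: |R|=1.69857 >1
  x=-2.587: |R|=1.67563 >1
  x=-2.530: |R|=1.59044 >1
Stable set (-2.0513, 0).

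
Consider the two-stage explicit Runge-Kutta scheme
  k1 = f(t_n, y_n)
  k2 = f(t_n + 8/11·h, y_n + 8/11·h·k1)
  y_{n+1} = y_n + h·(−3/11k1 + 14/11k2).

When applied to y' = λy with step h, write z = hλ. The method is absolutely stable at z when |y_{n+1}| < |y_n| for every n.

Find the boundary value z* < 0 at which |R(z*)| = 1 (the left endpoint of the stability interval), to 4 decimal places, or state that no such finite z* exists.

z* = -1.0804.

Test eqn y'=λy, z=hλ:
  k1=λy_n ⇒ h·k1=z·y_n;  k2=λ(1+8/11z)y_n ⇒ h·k2=z(1+8/11z)y_n
  y_{n+1}/y_n = 1 − 3/11z + 14/11z(1+8/11z) = 1 + z + 112/121z²
  Hence R(z) = 1 + z + 112/121z².

Boundary: |R(x)|=1, x<0.
x=-1.38: |R|=1.3828
R=1: x+112/121x²=0 ⇒ x=−121/112=-1.0804; min R=1−1/(4·112/121)=0.7299>−1
Confirm numerically:
  x=-1.054: |R|=0.97429 <1
  x=-0.821: |R|=0.80291 <1
  x=-0.573: |R|=0.73091 <1
  x=-0.543: |R|=0.72992 <1
  x=-1.525: |R|=1.62764 >1
  x=-1.174: |R|=1.10176 >1
  x=-1.141: |R|=1.06405 >1
Interval (-1.0804, 0).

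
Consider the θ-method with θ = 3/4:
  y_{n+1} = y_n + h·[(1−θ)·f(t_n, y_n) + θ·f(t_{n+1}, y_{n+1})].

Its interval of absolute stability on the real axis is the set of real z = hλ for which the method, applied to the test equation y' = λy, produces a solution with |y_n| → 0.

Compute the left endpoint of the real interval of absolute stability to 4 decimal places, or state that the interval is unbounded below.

With y'=λy (z=hλ):
  y_{n+1} = y_n + z·[1/4·y_n + 3/4·y_{n+1}] ⇒ (1 − 3/4z)y_{n+1} = (1 + 1/4z)y_n
  so R(z) = (1 + 1/4z)/(1 − 3/4z).

Solve |R(x)|<1 on ℝ⁻.
x=-0.83: |R|=0.4884
x=-2: |R|=0.2000
x=-10: |R|=0.1765
x=-100: |R|=0.3158
θ=3/4≥1/2 ⇒ |1+1/4x|<|1−3/4x| ∀x<0 ⇒ stable on all of ℝ⁻.

(−∞, 0) — no finite endpoint.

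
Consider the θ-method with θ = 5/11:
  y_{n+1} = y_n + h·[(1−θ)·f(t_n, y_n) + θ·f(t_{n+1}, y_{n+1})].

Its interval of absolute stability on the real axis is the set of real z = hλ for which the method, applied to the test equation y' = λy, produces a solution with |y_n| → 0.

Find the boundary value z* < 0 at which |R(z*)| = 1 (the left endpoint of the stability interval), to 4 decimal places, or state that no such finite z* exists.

z* = -22.0000.

Set f=λy, z=hλ:
  y_{n+1} = y_n + z·[6/11·y_n + 5/11·y_{n+1}] ⇒ (1 − 5/11z)y_{n+1} = (1 + 6/11z)y_n
  ⇒ R(z) = (1 + 6/11z)/(1 − 5/11z).

Need |R(x)|<1, x<0.
x=-1.03: |R|=0.2985
R=−1: 1+6/11x = −1+5/11x ⇒ -1/11x=2 ⇒ x=2/(-1/11)=-22.0000
Confirm numerically:
  x=-17.586: |R|=0.95538 <1
  x=-10.538: |R|=0.82003 <1
  x=-10.317: |R|=0.81333 <1
  x=-9.842: |R|=0.79807 <1
  x=-22.211: |R|=1.00173 >1
  x=-22.097: |R|=1.00080 >1
Interval (-22.0000, 0).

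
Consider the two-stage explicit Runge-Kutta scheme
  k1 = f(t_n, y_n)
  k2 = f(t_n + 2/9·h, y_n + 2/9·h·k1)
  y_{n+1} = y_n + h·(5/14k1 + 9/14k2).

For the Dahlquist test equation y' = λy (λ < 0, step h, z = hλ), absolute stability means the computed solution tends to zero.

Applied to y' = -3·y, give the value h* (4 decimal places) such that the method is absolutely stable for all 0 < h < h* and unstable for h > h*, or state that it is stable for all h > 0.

(-7.0000,0); λ=-3 ⇒ h* = (7)/3 = 2.3333.

Set f=λy, z=hλ:
  k1=λy_n ⇒ h·k1=z·y_n;  k2=λ(1+2/9z)y_n ⇒ h·k2=z(1+2/9z)y_n
  y_{n+1}/y_n = 1 + 5/14z + 9/14z(1+2/9z) = 1 + z + 1/7z²
  ⇒ R(z) = 1 + z + 1/7z².

Solve |R(x)|<1 on ℝ⁻.
x=-0.57: |R|=0.4764
R=1: x+1/7x²=0 ⇒ x=−7=-7.0000; min R=1−1/(4·1/7)=-0.7500>−1
Confirm numerically:
  x=-5.288: |R|=0.29329 <1
  x=-3.298: |R|=0.74417 <1
  x=-3.015: |R|=0.71640 <1
  x=-7.492: |R|=1.52658 >1
  x=-7.388: |R|=1.40951 >1
Stable set (-7.0000, 0).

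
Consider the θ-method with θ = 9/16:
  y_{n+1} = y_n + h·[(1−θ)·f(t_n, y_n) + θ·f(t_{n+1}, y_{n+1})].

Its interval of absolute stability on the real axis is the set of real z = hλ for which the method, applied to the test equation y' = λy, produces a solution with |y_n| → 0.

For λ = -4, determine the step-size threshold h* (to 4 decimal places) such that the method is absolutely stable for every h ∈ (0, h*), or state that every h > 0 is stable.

With y'=λy (z=hλ):
  y_{n+1} = y_n + z·[7/16·y_n + 9/16·y_{n+1}] ⇒ (1 − 9/16z)y_{n+1} = (1 + 7/16z)y_n
  Hence R(z) = (1 + 7/16z)/(1 − 9/16z).

Boundary: |R(x)|=1, x<0.
x=-0.68: |R|=0.5081
x=-2: |R|=0.0588
x=-10: |R|=0.5094
x=-100: |R|=0.7467
θ=9/16≥1/2 ⇒ |1+7/16x|<|1−9/16x| ∀x<0 ⇒ interval (−∞,0).

interval (−∞, 0). Any h>0 works for λ=-4.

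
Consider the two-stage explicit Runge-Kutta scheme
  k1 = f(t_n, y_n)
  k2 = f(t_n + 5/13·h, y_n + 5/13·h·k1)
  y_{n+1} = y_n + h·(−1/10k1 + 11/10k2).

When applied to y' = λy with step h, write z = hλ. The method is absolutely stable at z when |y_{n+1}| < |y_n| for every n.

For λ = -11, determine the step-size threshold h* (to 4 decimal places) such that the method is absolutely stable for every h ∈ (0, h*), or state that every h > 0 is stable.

(-2.3636,0); λ=-11 ⇒ h* = (26/11)/11 = 0.2149.

On y'=λy, z=hλ:
  k1=λy_n ⇒ h·k1=z·y_n;  k2=λ(1+5/13z)y_n ⇒ h·k2=z(1+5/13z)y_n
  y_{n+1}/y_n = 1 − 1/10z + 11/10z(1+5/13z) = 1 + z + 11/26z²
  ⇒ R(z) = 1 + z + 11/26z².

Boundary: |R(x)|=1, x<0.
x=-1.14: |R|=0.4098
R=1: x+11/26x²=0 ⇒ x=−26/11=-2.3636; min R=1−1/(4·11/26)=0.4091>−1
Confirm numerically:
  x=-1.653: |R|=0.50302 <1
  x=-1.368: |R|=0.42376 <1
  x=-1.194: |R|=0.40915 <1
  x=-1.125: |R|=0.41046 <1
  x=-2.758: |R|=1.46016 >1
  x=-2.601: |R|=1.26120 >1
  x=-2.484: |R|=1.12649 >1
Interval (-2.3636, 0).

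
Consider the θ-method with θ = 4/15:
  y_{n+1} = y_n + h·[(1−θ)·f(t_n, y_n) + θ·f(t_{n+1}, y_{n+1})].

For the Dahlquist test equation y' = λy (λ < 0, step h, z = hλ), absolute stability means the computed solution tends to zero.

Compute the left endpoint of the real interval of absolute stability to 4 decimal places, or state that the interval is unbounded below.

left endpoint -4.2857.

Set f=λy, z=hλ:
  y_{n+1} = y_n + z·[11/15·y_n + 4/15·y_{n+1}] ⇒ (1 − 4/15z)y_{n+1} = (1 + 11/15z)y_n
  R(z) = (1 + 11/15z)/(1 − 4/15z).

Boundary: |R(x)|=1, x<0.
x=-0.88: |R|=0.2873
R=−1: 1+11/15x = −1+4/15x ⇒ -7/15x=2 ⇒ x=2/(-7/15)=-4.2857
Confirm numerically:
  x=-3.908: |R|=0.91369 <1
  x=-3.884: |R|=0.90791 <1
  x=-1.901: |R|=0.26150 <1
  x=-4.787: |R|=1.10276 >1
  x=-4.703: |R|=1.08639 >1
Stable set (-4.2857, 0).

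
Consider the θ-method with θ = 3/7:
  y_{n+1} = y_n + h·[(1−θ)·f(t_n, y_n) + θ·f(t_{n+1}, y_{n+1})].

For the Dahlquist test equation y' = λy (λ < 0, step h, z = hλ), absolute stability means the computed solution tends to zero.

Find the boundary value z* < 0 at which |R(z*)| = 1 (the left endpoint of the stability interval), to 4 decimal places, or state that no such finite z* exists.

With y'=λy (z=hλ):
  y_{n+1} = y_n + z·[4/7·y_n + 3/7·y_{n+1}] ⇒ (1 − 3/7z)y_{n+1} = (1 + 4/7z)y_n
  ⇒ R(z) = (1 + 4/7z)/(1 − 3/7z).

Solve |R(x)|<1 on ℝ⁻.
x=-0.36: |R|=0.6881
R=−1: 1+4/7x = −1+3/7x ⇒ -1/7x=2 ⇒ x=2/(-1/7)=-14.0000
Confirm numerically:
  x=-13.975: |R|=0.99949 <1
  x=-9.526: |R|=0.87425 <1
  x=-6.099: |R|=0.68767 <1
  x=-14.540: |R|=1.01067 >1
  x=-14.206: |R|=1.00415 >1
So |R|<1 on (-14.0000, 0).

z* = -14.0000.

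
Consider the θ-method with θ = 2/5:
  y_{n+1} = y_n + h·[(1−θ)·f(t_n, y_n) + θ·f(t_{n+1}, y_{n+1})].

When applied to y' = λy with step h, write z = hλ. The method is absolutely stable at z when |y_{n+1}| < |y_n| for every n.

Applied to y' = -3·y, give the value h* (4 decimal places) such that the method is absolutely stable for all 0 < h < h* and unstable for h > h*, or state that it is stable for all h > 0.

(-10.0000,0); λ=-3 ⇒ h* = (10)/3 = 3.3333.

Test eqn y'=λy, z=hλ:
  y_{n+1} = y_n + z·[3/5·y_n + 2/5·y_{n+1}] ⇒ (1 − 2/5z)y_{n+1} = (1 + 3/5z)y_n
  so R(z) = (1 + 3/5z)/(1 − 2/5z).

Need |R(x)|<1, x<0.
x=-1.37: |R|=0.1150
R=−1: 1+3/5x = −1+2/5x ⇒ -1/5x=2 ⇒ x=2/(-1/5)=-10.0000
Confirm numerically:
  x=-8.310: |R|=0.92183 <1
  x=-7.920: |R|=0.90019 <1
  x=-5.183: |R|=0.68652 <1
  x=-10.421: |R|=1.01629 >1
  x=-10.215: |R|=1.00845 >1
Stable set (-10.0000, 0).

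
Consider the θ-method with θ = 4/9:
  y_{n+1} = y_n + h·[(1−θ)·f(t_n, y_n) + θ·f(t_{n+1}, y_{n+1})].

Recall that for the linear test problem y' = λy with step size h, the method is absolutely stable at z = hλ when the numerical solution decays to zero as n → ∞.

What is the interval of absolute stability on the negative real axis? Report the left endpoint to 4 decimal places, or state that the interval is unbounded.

Set f=λy, z=hλ:
  y_{n+1} = y_n + z·[5/9·y_n + 4/9·y_{n+1}] ⇒ (1 − 4/9z)y_{n+1} = (1 + 5/9z)y_n
  so R(z) = (1 + 5/9z)/(1 − 4/9z).

Need |R(x)|<1, x<0.
x=-0.68: |R|=0.4778
R=−1: 1+5/9x = −1+4/9x ⇒ -1/9x=2 ⇒ x=2/(-1/9)=-18.0000
Confirm numerically:
  x=-14.631: |R|=0.95011 <1
  x=-8.427: |R|=0.77585 <1
  x=-7.490: |R|=0.73024 <1
  x=-18.460: |R|=1.00555 >1
  x=-18.354: |R|=1.00430 >1
  x=-18.167: |R|=1.00204 >1
Stable set (-18.0000, 0).

z∈(-18.0000,0).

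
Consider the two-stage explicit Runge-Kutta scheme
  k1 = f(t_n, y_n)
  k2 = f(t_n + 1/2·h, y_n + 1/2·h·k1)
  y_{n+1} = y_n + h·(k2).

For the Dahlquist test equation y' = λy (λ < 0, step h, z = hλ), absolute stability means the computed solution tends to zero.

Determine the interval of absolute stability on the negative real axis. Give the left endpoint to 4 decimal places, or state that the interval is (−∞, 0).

With y'=λy (z=hλ):
  k1=λy_n ⇒ h·k1=z·y_n;  k2=λ(1+1/2z)y_n ⇒ h·k2=z(1+1/2z)y_n
  y_{n+1}/y_n = 1 + z(1+1/2z) = 1 + z + 1/2z²
  Hence R(z) = 1 + z + 1/2z².

Boundary: |R(x)|=1, x<0.
x=-0.77: |R|=0.5264
R=1: x+1/2x²=0 ⇒ x=−2=-2.0000; min R=1−1/(4·1/2)=0.5000>−1
Confirm numerically:
  x=-1.950: |R|=0.95125 <1
  x=-1.856: |R|=0.86637 <1
  x=-1.739: |R|=0.77306 <1
  x=-0.923: |R|=0.50296 <1
  x=-2.235: |R|=1.26261 >1
  x=-2.086: |R|=1.08970 >1
Stable set (-2.0000, 0).

z∈(-2.0000,0).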